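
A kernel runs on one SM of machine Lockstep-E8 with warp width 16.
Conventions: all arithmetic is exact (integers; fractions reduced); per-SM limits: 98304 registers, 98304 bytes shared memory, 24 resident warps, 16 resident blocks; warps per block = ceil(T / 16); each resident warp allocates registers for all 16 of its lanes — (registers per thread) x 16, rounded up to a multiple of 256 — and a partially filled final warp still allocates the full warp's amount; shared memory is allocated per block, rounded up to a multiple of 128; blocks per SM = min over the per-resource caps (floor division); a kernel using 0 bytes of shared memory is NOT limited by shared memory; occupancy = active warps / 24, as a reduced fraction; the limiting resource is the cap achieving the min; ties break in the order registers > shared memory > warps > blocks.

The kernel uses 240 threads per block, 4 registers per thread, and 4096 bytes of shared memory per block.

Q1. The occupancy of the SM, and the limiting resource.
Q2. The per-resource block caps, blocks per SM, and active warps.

Answer: occupancy 5/8, limited by warps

registers: 25 blocks
shared memory: 24 blocks
warps: 1 block
blocks: 16 blocks

Answer: 1 block, 15 active warps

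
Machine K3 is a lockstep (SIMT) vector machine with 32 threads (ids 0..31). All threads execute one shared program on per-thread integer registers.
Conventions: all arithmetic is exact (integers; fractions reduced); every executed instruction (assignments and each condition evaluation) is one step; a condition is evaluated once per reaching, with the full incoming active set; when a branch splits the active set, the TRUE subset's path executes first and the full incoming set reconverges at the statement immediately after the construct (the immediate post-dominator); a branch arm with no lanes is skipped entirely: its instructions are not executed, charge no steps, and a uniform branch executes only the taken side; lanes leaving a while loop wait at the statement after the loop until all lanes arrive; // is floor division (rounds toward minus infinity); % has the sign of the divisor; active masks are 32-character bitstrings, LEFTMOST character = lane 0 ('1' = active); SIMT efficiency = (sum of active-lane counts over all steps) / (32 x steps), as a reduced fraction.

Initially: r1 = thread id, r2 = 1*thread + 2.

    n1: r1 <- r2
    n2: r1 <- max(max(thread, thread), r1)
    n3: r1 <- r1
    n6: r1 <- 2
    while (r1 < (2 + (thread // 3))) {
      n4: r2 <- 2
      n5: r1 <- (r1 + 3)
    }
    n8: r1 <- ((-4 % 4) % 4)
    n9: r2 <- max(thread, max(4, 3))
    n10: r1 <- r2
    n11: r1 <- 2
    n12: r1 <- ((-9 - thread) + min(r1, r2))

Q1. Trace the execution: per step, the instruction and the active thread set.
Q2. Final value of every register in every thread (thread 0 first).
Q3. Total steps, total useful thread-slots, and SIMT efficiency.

step 0: r1 <- r2                     11111111111111111111111111111111
step 1: r1 <- max(max(thread, thread), r1) 11111111111111111111111111111111
step 2: r1 <- r1                     11111111111111111111111111111111
step 3: r1 <- 2                      11111111111111111111111111111111
step 4: eval (r1 < (2 + (thread // 3))) 11111111111111111111111111111111
step 5: r2 <- 2                      00011111111111111111111111111111
step 6: r1 <- (r1 + 3)               00011111111111111111111111111111
step 7: eval (r1 < (2 + (thread // 3))) 00011111111111111111111111111111
step 8: r2 <- 2                      00000000000011111111111111111111
step 9: r1 <- (r1 + 3)               00000000000011111111111111111111
step 10: eval (r1 < (2 + (thread // 3))) 00000000000011111111111111111111
step 11: r2 <- 2                      00000000000000000000011111111111
step 12: r1 <- (r1 + 3)               00000000000000000000011111111111
step 13: eval (r1 < (2 + (thread // 3))) 00000000000000000000011111111111
step 14: r2 <- 2                      00000000000000000000000000000011
step 15: r1 <- (r1 + 3)               00000000000000000000000000000011
step 16: eval (r1 < (2 + (thread // 3))) 00000000000000000000000000000011
step 17: r1 <- ((-4 % 4) % 4)         11111111111111111111111111111111
step 18: r2 <- max(thread, max(4, 3)) 11111111111111111111111111111111
step 19: r1 <- r2                     11111111111111111111111111111111
step 20: r1 <- 2                      11111111111111111111111111111111
step 21: r1 <- ((-9 - thread) + min(r1, r2)) 11111111111111111111111111111111

Answer: 22 steps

r1: -7,-8,-9,-10,-11,-12,-13,-14,-15,-16,-17,-18,-19,-20,-21,-22,-23,-24,-25,-26,-27,-28,-29,-30,-31,-32,-33,-34,-35,-36,-37,-38
r2: 4,4,4,4,4,5,6,7,8,9,10,11,12,13,14,15,16,17,18,19,20,21,22,23,24,25,26,27,28,29,30,31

steps = 22; useful = 506; efficiency = 506/704 = 23/32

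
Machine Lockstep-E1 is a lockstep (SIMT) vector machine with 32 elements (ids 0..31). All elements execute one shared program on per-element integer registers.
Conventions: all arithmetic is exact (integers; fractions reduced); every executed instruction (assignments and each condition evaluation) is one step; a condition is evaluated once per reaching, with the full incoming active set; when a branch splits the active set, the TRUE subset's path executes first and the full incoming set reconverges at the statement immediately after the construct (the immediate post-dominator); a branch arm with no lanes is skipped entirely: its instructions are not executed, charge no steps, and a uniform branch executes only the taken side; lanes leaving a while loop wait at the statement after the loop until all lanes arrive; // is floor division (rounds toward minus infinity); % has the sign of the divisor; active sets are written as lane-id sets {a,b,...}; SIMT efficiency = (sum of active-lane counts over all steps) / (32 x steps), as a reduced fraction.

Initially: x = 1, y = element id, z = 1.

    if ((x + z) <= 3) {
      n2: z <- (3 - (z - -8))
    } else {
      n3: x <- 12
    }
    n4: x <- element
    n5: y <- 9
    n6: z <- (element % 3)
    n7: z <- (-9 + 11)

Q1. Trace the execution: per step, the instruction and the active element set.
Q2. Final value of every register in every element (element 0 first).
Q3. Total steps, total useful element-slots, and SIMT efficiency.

step 0: eval ((x + z) <= 3)          {0,1,2,3,4,5,6,7,8,9,10,11,12,13,14,15,16,17,18,19,20,21,22,23,24,25,26,27,28,29,30,31}
step 1: z <- (3 - (z - -8))          {0,1,2,3,4,5,6,7,8,9,10,11,12,13,14,15,16,17,18,19,20,21,22,23,24,25,26,27,28,29,30,31}
step 2: x <- element                 {0,1,2,3,4,5,6,7,8,9,10,11,12,13,14,15,16,17,18,19,20,21,22,23,24,25,26,27,28,29,30,31}
step 3: y <- 9                       {0,1,2,3,4,5,6,7,8,9,10,11,12,13,14,15,16,17,18,19,20,21,22,23,24,25,26,27,28,29,30,31}
step 4: z <- (element % 3)           {0,1,2,3,4,5,6,7,8,9,10,11,12,13,14,15,16,17,18,19,20,21,22,23,24,25,26,27,28,29,30,31}
step 5: z <- (-9 + 11)               {0,1,2,3,4,5,6,7,8,9,10,11,12,13,14,15,16,17,18,19,20,21,22,23,24,25,26,27,28,29,30,31}

Answer: 6 steps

x: 0,1,2,3,4,5,6,7,8,9,10,11,12,13,14,15,16,17,18,19,20,21,22,23,24,25,26,27,28,29,30,31
y: 9,9,9,9,9,9,9,9,9,9,9,9,9,9,9,9,9,9,9,9,9,9,9,9,9,9,9,9,9,9,9,9
z: 2,2,2,2,2,2,2,2,2,2,2,2,2,2,2,2,2,2,2,2,2,2,2,2,2,2,2,2,2,2,2,2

steps = 6; useful = 192; efficiency = 192/192 = 1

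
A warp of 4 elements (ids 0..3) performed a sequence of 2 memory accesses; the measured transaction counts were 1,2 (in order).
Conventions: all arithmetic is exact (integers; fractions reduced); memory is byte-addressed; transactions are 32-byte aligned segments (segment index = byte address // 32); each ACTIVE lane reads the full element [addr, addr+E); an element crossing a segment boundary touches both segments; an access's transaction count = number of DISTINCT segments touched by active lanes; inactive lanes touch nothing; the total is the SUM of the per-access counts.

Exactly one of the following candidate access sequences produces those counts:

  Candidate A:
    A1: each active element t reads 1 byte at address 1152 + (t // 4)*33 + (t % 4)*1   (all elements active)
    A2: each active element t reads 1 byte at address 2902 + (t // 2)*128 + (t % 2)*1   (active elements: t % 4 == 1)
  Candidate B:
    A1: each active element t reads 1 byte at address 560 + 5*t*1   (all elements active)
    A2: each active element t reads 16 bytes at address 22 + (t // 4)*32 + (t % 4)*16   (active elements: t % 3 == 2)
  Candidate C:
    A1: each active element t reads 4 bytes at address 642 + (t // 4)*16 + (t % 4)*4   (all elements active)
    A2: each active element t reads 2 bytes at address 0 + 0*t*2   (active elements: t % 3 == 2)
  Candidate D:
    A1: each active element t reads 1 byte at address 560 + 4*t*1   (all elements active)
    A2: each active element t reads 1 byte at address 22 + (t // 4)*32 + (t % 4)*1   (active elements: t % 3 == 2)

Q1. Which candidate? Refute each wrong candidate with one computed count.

A: A2 gives 1 transaction, not 2
C: A2 gives 1 transaction, not 2
D: A2 gives 1 transaction, not 2
B: all counts match (1,2)

Answer: B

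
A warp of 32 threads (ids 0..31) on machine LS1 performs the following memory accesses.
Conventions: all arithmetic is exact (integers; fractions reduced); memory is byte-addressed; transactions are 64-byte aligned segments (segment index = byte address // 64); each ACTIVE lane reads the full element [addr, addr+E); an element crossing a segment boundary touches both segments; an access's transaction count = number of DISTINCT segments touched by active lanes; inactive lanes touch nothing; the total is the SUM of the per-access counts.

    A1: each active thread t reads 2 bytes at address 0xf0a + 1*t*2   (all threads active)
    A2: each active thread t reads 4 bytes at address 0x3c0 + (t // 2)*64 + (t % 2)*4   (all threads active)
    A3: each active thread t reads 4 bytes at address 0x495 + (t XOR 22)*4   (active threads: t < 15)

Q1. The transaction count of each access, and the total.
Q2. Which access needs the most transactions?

A1: 2 transactions
A2: 16 transactions
A3: 2 transactions

Answer: 2,16,2; total 20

Answer: A2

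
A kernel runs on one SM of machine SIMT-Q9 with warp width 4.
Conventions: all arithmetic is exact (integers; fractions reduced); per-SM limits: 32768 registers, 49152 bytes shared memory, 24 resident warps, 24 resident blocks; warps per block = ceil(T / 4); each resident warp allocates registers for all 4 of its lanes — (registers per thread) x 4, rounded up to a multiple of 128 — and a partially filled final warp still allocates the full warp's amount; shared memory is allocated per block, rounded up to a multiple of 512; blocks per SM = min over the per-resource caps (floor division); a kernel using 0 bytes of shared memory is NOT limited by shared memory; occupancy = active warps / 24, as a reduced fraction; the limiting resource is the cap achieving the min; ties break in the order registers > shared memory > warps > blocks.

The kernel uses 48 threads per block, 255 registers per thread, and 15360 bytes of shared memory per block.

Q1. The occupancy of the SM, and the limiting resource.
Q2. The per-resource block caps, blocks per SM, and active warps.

Answer: occupancy 1, limited by registers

registers: 2 blocks
shared memory: 3 blocks
warps: 2 blocks
blocks: 24 blocks

Answer: 2 blocks, 24 active warps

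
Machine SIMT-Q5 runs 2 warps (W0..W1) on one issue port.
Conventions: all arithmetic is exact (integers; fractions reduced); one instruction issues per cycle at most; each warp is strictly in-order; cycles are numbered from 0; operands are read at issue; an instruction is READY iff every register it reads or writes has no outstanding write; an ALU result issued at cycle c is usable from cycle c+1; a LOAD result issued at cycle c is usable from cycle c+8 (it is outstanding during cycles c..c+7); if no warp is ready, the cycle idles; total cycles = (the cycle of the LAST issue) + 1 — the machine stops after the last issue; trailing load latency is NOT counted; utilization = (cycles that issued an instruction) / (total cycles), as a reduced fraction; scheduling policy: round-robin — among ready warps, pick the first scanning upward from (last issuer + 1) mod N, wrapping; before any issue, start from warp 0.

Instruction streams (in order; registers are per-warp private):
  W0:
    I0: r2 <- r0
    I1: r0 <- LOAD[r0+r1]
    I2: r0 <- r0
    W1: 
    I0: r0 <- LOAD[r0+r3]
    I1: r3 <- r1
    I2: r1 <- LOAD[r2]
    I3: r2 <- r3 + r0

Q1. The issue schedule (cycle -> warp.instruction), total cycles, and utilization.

cycle 0: W0.I0
cycle 1: W1.I0
cycle 2: W0.I1
cycle 3: W1.I1
cycle 4: W1.I2
cycle 5: idle
cycle 6: idle
cycle 7: idle
cycle 8: idle
cycle 9: W1.I3
cycle 10: W0.I2

Answer: 11 cycles, utilization 7/11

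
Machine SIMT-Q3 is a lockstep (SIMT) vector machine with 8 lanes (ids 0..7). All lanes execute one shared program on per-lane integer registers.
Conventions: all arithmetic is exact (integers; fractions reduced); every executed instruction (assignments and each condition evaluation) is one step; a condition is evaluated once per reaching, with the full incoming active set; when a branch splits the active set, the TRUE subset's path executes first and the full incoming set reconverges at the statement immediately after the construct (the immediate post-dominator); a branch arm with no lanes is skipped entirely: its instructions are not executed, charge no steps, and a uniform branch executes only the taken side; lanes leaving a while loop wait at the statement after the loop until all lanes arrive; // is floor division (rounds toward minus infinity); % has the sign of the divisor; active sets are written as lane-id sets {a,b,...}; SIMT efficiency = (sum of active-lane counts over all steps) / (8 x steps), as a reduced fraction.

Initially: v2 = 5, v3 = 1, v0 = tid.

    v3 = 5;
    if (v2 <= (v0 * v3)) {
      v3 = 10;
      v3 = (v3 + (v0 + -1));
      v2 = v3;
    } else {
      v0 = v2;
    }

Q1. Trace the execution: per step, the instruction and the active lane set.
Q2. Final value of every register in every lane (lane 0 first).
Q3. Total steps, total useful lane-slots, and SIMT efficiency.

step 0: v3 <- 5                      {0,1,2,3,4,5,6,7}
step 1: eval (v2 <= (v0 * v3))       {0,1,2,3,4,5,6,7}
step 2: v3 <- 10                     {1,2,3,4,5,6,7}
step 3: v3 <- (v3 + (v0 + -1))       {1,2,3,4,5,6,7}
step 4: v2 <- v3                     {1,2,3,4,5,6,7}
step 5: v0 <- v2                     {0}

Answer: 6 steps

v2: 5,10,11,12,13,14,15,16
v3: 5,10,11,12,13,14,15,16
v0: 5,1,2,3,4,5,6,7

steps = 6; useful = 38; efficiency = 38/48 = 19/24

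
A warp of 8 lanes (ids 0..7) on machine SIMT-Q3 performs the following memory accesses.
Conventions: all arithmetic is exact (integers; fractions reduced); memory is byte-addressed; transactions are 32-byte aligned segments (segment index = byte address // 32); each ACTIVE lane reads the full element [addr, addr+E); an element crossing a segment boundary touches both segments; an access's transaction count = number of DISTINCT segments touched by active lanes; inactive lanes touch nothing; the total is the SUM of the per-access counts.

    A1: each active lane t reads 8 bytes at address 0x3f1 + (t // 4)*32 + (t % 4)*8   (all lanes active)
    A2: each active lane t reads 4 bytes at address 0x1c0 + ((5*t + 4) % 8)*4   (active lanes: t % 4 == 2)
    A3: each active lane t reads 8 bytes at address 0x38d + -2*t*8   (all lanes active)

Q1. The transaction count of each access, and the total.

A1: 3 transactions
A2: 1 transaction
A3: 5 transactions

Answer: 3,1,5; total 9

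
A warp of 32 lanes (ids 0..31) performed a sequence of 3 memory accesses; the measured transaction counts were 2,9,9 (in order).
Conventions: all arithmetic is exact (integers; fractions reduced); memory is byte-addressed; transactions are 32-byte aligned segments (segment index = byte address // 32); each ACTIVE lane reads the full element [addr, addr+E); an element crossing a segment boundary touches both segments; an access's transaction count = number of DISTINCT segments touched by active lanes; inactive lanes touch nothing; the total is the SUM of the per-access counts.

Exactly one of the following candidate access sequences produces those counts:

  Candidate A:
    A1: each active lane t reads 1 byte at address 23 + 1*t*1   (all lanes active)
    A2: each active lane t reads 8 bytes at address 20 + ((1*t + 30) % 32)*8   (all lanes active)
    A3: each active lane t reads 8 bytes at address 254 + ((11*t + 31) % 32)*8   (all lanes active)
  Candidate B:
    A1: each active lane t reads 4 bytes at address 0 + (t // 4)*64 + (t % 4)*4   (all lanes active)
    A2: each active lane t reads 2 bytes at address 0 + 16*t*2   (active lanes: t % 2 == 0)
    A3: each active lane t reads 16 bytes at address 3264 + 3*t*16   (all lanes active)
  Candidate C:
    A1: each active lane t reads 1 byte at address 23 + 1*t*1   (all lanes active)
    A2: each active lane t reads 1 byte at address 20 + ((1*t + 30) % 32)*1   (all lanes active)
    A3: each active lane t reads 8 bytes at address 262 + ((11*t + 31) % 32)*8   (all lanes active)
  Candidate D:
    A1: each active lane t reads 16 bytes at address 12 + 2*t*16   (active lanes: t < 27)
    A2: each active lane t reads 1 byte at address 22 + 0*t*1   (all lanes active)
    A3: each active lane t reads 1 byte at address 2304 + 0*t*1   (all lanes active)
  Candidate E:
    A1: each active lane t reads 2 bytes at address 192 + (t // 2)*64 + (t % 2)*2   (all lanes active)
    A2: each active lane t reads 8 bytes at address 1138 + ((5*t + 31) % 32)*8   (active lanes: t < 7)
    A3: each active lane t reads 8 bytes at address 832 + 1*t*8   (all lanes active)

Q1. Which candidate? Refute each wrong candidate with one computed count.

B: A1 gives 8 transactions, not 2
C: A2 gives 2 transactions, not 9
D: A1 gives 27 transactions, not 2
E: A1 gives 16 transactions, not 2
A: all counts match (2,9,9)

Answer: A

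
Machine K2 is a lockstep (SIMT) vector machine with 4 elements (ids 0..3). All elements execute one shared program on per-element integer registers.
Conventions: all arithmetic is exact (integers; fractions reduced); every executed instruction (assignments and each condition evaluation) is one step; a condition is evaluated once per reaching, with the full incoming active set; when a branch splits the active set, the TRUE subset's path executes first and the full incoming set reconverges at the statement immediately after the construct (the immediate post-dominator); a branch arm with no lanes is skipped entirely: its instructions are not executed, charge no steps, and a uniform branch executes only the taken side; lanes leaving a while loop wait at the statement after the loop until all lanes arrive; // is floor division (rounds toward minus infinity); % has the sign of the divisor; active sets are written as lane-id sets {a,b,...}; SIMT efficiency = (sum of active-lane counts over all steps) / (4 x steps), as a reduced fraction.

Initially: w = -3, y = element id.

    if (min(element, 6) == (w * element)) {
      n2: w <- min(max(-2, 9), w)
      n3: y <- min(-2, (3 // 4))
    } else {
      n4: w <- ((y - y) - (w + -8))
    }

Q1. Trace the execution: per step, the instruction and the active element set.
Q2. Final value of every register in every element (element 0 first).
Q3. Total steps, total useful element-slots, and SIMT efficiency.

step 0: eval (min(element, 6) == (w * element)) {0,1,2,3}
step 1: w <- min(max(-2, 9), w)      {0}
step 2: y <- min(-2, (3 // 4))       {0}
step 3: w <- ((y - y) - (w + -8))    {1,2,3}

Answer: 4 steps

w: -3,11,11,11
y: -2,1,2,3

steps = 4; useful = 9; efficiency = 9/16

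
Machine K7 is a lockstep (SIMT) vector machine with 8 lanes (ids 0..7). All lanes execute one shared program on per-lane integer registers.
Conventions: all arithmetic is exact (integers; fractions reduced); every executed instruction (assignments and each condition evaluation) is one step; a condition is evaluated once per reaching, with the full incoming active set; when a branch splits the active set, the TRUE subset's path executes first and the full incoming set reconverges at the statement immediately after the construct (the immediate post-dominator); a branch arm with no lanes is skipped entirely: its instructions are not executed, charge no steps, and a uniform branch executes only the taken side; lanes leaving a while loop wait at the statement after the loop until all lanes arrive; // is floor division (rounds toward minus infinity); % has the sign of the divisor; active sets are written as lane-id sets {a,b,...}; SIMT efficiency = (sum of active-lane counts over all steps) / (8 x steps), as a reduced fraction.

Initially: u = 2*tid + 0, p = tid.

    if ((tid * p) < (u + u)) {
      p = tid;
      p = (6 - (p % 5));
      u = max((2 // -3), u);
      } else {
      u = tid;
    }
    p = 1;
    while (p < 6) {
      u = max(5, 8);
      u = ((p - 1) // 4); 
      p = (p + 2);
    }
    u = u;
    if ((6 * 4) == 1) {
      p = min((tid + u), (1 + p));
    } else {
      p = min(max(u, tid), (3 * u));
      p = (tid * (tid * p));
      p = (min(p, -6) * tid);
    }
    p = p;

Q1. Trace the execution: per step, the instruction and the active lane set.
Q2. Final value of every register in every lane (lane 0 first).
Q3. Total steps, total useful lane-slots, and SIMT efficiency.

step 0: eval ((tid * p) < (u + u))   {0,1,2,3,4,5,6,7}
step 1: p <- tid                     {1,2,3}
step 2: p <- (6 - (p % 5))           {1,2,3}
step 3: u <- max((2 // -3), u)       {1,2,3}
step 4: u <- tid                     {0,4,5,6,7}
step 5: p <- 1                       {0,1,2,3,4,5,6,7}
step 6: eval (p < 6)                 {0,1,2,3,4,5,6,7}
step 7: u <- max(5, 8)               {0,1,2,3,4,5,6,7}
step 8: u <- ((p - 1) // 4)          {0,1,2,3,4,5,6,7}
step 9: p <- (p + 2)                 {0,1,2,3,4,5,6,7}
step 10: eval (p < 6)                 {0,1,2,3,4,5,6,7}
step 11: u <- max(5, 8)               {0,1,2,3,4,5,6,7}
step 12: u <- ((p - 1) // 4)          {0,1,2,3,4,5,6,7}
step 13: p <- (p + 2)                 {0,1,2,3,4,5,6,7}
step 14: eval (p < 6)                 {0,1,2,3,4,5,6,7}
step 15: u <- max(5, 8)               {0,1,2,3,4,5,6,7}
step 16: u <- ((p - 1) // 4)          {0,1,2,3,4,5,6,7}
step 17: p <- (p + 2)                 {0,1,2,3,4,5,6,7}
step 18: eval (p < 6)                 {0,1,2,3,4,5,6,7}
step 19: u <- u                       {0,1,2,3,4,5,6,7}
step 20: eval ((6 * 4) == 1)          {0,1,2,3,4,5,6,7}
step 21: p <- min(max(u, tid), (3 * u)) {0,1,2,3,4,5,6,7}
step 22: p <- (tid * (tid * p))       {0,1,2,3,4,5,6,7}
step 23: p <- (min(p, -6) * tid)      {0,1,2,3,4,5,6,7}
step 24: p <- p                       {0,1,2,3,4,5,6,7}

Answer: 25 steps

u: 1,1,1,1,1,1,1,1
p: 0,-6,-12,-18,-24,-30,-36,-42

steps = 25; useful = 182; efficiency = 182/200 = 91/100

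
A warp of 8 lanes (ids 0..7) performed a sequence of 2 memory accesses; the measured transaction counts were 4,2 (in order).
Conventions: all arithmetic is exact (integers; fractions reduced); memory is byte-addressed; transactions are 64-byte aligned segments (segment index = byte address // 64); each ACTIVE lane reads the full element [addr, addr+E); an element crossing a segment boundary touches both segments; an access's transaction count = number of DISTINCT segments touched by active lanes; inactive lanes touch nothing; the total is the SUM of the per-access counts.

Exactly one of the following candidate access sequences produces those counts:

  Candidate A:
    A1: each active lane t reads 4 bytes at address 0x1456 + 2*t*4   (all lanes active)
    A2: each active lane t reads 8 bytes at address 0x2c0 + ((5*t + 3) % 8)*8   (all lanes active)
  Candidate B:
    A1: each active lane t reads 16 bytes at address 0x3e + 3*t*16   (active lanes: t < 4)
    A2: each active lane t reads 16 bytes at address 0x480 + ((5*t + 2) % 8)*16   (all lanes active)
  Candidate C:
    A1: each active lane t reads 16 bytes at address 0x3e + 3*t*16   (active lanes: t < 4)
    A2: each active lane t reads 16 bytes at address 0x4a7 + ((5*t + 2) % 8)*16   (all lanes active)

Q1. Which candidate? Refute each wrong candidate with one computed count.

A: A1 gives 2 transactions, not 4
C: A2 gives 3 transactions, not 2
B: all counts match (4,2)

Answer: B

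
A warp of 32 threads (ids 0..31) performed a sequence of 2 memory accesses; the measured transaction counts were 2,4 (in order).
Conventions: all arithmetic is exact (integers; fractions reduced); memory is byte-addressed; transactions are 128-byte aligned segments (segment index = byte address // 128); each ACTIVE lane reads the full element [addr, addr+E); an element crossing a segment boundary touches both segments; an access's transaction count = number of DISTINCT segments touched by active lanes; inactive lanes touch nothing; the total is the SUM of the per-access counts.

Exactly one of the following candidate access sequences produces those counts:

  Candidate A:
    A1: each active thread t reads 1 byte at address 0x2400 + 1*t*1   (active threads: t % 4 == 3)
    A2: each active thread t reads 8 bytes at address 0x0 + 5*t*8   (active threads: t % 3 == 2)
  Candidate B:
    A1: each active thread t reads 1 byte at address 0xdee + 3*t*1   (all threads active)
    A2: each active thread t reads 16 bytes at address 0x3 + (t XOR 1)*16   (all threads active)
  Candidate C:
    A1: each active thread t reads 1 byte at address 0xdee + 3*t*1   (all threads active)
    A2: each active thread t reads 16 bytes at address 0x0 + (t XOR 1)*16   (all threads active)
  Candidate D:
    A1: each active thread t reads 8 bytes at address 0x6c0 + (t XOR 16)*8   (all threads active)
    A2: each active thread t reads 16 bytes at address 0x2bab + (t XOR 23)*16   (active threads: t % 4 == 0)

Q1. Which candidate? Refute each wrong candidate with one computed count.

A: A1 gives 1 transaction, not 2
B: A2 gives 5 transactions, not 4
D: A1 gives 3 transactions, not 2
C: all counts match (2,4)

Answer: C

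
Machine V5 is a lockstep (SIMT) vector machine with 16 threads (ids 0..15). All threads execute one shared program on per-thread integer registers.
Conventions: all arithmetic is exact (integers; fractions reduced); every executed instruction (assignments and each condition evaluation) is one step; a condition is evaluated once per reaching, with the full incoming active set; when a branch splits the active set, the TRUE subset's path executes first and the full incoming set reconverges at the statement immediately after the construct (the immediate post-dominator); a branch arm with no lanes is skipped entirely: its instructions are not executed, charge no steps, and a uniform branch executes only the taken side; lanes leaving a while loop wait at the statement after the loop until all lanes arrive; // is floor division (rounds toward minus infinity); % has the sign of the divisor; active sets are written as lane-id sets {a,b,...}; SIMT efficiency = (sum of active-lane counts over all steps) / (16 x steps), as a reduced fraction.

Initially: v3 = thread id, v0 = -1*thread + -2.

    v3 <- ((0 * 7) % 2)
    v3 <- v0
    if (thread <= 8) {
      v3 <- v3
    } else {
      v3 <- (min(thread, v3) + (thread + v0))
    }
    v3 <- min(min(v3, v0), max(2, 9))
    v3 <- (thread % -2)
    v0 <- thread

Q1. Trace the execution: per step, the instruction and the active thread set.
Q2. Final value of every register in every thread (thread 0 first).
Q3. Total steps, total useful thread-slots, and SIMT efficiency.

step 0: v3 <- ((0 * 7) % 2)          {0,1,2,3,4,5,6,7,8,9,10,11,12,13,14,15}
step 1: v3 <- v0                     {0,1,2,3,4,5,6,7,8,9,10,11,12,13,14,15}
step 2: eval (thread <= 8)           {0,1,2,3,4,5,6,7,8,9,10,11,12,13,14,15}
step 3: v3 <- v3                     {0,1,2,3,4,5,6,7,8}
step 4: v3 <- (min(thread, v3) + (thread + v0)) {9,10,11,12,13,14,15}
step 5: v3 <- min(min(v3, v0), max(2, 9)) {0,1,2,3,4,5,6,7,8,9,10,11,12,13,14,15}
step 6: v3 <- (thread % -2)          {0,1,2,3,4,5,6,7,8,9,10,11,12,13,14,15}
step 7: v0 <- thread                 {0,1,2,3,4,5,6,7,8,9,10,11,12,13,14,15}

Answer: 8 steps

v3: 0,-1,0,-1,0,-1,0,-1,0,-1,0,-1,0,-1,0,-1
v0: 0,1,2,3,4,5,6,7,8,9,10,11,12,13,14,15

steps = 8; useful = 112; efficiency = 112/128 = 7/8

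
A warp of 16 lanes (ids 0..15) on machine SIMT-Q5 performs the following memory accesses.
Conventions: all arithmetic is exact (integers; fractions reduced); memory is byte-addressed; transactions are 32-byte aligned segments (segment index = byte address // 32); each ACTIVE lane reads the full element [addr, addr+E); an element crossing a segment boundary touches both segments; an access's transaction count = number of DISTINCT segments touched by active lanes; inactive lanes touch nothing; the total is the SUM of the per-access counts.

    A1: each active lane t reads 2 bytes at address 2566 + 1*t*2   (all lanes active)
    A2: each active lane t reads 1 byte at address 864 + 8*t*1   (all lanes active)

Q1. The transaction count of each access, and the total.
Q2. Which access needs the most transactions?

A1: 2 transactions
A2: 4 transactions

Answer: 2,4; total 6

Answer: A2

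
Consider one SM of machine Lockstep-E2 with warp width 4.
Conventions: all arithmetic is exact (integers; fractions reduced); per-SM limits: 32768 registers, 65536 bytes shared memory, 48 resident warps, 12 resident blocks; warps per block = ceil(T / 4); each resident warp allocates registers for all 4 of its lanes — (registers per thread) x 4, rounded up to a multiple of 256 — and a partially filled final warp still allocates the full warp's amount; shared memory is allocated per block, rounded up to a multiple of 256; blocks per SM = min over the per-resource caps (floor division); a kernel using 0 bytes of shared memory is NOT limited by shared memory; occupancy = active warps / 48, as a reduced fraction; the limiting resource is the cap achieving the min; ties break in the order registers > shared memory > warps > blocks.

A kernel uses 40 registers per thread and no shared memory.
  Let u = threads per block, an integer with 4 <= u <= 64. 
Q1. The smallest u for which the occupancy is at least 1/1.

Answer: u = 13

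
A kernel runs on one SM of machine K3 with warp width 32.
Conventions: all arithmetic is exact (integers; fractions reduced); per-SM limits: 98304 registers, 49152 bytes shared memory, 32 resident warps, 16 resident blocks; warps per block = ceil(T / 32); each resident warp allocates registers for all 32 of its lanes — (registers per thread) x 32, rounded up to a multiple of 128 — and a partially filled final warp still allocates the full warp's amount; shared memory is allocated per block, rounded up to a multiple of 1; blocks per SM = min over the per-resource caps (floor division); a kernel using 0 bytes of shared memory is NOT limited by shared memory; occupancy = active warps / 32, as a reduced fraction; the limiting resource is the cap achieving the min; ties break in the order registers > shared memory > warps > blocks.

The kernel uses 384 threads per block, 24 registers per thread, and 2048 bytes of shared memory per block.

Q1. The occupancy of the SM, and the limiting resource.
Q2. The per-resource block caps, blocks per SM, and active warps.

Answer: occupancy 3/4, limited by warps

registers: 10 blocks
shared memory: 24 blocks
warps: 2 blocks
blocks: 16 blocks

Answer: 2 blocks, 24 active warps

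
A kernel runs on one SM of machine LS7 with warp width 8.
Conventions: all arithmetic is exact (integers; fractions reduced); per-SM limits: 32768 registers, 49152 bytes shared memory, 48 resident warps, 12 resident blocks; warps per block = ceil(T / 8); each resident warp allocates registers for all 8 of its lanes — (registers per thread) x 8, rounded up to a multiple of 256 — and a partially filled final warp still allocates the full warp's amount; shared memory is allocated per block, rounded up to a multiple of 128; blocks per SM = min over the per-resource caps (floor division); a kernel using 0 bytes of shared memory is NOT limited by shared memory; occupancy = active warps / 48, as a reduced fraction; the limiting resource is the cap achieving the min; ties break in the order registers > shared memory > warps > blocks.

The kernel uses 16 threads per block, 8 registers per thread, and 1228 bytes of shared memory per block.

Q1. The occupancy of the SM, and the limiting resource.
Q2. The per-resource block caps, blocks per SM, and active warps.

Answer: occupancy 1/2, limited by blocks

registers: 64 blocks
shared memory: 38 blocks
warps: 24 blocks
blocks: 12 blocks

Answer: 12 blocks, 24 active warps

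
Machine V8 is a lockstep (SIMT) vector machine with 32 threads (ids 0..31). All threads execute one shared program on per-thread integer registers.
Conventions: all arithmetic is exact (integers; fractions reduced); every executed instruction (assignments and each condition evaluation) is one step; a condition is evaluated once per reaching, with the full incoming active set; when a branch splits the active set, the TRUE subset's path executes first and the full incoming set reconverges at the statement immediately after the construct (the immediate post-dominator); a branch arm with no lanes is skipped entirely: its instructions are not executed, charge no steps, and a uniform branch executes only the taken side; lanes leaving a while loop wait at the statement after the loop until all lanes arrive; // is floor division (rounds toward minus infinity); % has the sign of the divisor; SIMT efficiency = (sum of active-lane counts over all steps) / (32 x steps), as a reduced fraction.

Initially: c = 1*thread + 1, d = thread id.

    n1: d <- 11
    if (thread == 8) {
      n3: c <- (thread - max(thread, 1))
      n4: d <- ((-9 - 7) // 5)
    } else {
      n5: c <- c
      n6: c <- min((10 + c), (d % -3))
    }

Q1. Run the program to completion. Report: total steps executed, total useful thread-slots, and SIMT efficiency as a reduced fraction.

Answer: 6 steps, 128 useful, 2/3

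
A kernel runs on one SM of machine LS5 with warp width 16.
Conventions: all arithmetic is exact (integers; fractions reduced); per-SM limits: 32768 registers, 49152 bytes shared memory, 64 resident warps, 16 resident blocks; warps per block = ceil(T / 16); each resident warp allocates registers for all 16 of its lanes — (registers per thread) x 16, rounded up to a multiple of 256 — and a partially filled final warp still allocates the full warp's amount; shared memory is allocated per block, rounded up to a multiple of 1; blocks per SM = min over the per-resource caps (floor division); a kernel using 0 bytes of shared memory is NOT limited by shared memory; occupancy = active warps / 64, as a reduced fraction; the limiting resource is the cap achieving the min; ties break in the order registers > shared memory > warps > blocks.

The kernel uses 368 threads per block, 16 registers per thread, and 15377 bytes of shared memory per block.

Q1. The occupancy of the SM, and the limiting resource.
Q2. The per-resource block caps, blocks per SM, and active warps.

Answer: occupancy 23/32, limited by warps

registers: 5 blocks
shared memory: 3 blocks
warps: 2 blocks
blocks: 16 blocks

Answer: 2 blocks, 46 active warps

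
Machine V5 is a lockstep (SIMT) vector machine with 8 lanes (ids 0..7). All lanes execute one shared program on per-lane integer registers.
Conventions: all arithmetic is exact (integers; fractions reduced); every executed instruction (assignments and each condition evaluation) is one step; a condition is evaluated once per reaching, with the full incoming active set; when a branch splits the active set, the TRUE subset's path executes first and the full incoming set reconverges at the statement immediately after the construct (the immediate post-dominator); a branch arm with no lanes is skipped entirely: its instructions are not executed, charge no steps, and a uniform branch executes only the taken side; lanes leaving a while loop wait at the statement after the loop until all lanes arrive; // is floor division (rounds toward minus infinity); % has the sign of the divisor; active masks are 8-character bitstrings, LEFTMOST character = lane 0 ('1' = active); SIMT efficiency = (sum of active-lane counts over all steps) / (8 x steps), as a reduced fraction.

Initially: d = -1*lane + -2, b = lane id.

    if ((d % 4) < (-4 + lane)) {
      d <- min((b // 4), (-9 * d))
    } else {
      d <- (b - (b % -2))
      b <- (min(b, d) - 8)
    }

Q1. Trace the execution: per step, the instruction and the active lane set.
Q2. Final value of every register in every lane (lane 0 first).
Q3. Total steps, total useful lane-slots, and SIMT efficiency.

step 0: eval ((d % 4) < (-4 + lane)) 11111111
step 1: d <- min((b // 4), (-9 * d)) 00000010
step 2: d <- (b - (b % -2))          11111101
step 3: b <- (min(b, d) - 8)         11111101

Answer: 4 steps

d: 0,2,2,4,4,6,1,8
b: -8,-7,-6,-5,-4,-3,6,-1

steps = 4; useful = 23; efficiency = 23/32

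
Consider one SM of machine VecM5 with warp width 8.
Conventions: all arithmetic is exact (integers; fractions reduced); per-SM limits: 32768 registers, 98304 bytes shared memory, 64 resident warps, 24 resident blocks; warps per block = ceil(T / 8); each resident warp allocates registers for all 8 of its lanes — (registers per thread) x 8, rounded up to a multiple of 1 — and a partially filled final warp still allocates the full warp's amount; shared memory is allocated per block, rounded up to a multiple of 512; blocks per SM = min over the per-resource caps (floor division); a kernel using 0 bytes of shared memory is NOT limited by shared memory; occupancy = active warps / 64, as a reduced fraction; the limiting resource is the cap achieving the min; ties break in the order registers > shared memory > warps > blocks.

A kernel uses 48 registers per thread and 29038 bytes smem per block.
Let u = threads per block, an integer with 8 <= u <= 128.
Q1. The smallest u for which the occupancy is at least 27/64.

Answer: u = 65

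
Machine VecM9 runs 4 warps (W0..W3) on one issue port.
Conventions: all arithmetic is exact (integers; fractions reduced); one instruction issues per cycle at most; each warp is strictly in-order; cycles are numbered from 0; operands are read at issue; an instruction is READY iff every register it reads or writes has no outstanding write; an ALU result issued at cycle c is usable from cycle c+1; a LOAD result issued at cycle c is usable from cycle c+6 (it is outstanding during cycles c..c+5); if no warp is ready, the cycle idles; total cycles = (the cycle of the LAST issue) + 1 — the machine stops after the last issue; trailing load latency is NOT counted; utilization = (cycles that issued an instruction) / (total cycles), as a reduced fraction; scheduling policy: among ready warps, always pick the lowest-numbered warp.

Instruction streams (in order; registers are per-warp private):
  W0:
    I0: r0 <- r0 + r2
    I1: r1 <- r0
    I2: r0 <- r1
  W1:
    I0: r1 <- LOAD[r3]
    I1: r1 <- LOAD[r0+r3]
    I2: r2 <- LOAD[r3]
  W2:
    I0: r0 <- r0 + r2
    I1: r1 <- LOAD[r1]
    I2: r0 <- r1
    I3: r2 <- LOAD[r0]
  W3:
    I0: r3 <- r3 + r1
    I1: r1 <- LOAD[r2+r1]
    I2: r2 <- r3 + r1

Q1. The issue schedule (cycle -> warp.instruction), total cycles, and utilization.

cycle 0: W0.I0
cycle 1: W0.I1
cycle 2: W0.I2
cycle 3: W1.I0
cycle 4: W2.I0
cycle 5: W2.I1
cycle 6: W3.I0
cycle 7: W3.I1
cycle 8: idle
cycle 9: W1.I1
cycle 10: W1.I2
cycle 11: W2.I2
cycle 12: W2.I3
cycle 13: W3.I2

Answer: 14 cycles, utilization 13/14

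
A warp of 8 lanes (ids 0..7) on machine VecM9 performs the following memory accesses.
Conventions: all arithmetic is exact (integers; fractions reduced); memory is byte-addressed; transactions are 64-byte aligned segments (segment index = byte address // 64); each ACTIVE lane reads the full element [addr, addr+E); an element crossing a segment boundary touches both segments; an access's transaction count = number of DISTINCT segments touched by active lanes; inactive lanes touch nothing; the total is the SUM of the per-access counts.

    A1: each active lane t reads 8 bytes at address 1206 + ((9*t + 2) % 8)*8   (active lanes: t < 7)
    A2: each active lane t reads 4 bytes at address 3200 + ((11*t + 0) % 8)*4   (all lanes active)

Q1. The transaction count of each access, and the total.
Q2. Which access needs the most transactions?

A1: 2 transactions
A2: 1 transaction

Answer: 2,1; total 3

Answer: A1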